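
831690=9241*90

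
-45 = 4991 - 5036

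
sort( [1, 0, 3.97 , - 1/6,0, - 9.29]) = [ - 9.29 ,  -  1/6,0,0,1,3.97 ] 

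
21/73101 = 1/3481 = 0.00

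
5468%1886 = 1696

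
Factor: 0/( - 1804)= 0^1 =0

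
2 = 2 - 0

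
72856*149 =10855544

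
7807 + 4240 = 12047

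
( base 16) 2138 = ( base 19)14ab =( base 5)233004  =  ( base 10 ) 8504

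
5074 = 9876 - 4802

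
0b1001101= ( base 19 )41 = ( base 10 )77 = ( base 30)2H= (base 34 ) 29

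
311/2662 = 311/2662 = 0.12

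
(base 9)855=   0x2BA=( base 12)4a2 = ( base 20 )1ei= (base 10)698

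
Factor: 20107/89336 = 2^ ( - 3 ) * 13^(-1 )*859^ ( -1 )* 20107^1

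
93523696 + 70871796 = 164395492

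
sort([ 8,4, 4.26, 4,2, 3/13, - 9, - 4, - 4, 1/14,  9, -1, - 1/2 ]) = [ - 9,  -  4, - 4, - 1, - 1/2, 1/14,3/13,2, 4, 4,4.26,8, 9 ] 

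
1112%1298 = 1112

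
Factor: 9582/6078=1597/1013=1013^(- 1)*1597^1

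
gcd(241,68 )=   1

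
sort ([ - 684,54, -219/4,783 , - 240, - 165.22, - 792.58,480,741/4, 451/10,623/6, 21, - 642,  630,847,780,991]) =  [-792.58, - 684, - 642, - 240, - 165.22, - 219/4,21,451/10,54,623/6,741/4, 480,630,780,783,847 , 991 ] 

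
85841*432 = 37083312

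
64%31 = 2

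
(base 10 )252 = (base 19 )d5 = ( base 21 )C0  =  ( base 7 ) 510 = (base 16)FC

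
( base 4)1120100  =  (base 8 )13020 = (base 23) afd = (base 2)1011000010000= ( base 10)5648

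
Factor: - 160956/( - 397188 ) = 11^(-1)*59^( - 1)*263^1 = 263/649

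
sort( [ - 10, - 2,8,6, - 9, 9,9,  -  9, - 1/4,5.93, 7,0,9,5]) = [  -  10, - 9, - 9, - 2,-1/4,0, 5,5.93 , 6,7,8,9,9, 9]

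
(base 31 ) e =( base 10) 14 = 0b1110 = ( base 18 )e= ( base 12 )12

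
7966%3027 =1912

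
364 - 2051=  -1687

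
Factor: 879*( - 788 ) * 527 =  - 2^2 * 3^1* 17^1*31^1 * 197^1*293^1 = - 365027604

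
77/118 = 77/118 = 0.65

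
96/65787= 32/21929 = 0.00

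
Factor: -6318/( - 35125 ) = 2^1*3^5*5^( - 3 )*13^1*281^( - 1)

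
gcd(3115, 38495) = 5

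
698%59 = 49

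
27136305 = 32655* 831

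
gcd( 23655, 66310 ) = 95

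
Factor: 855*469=400995= 3^2*5^1*7^1*19^1*67^1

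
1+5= 6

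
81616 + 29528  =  111144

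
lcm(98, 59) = 5782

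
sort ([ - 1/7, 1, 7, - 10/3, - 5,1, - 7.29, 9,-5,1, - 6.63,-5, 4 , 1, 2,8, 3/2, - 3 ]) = [ - 7.29, - 6.63, - 5,-5, - 5, - 10/3, - 3,  -  1/7,1,  1, 1, 1, 3/2,2, 4, 7, 8,9 ] 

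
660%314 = 32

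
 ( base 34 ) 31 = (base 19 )58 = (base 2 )1100111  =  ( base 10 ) 103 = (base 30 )3D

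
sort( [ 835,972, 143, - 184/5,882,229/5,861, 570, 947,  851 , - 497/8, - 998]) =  [ - 998, - 497/8, - 184/5,229/5 , 143,570 , 835, 851, 861,882 , 947,972 ]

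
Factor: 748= 2^2*11^1*17^1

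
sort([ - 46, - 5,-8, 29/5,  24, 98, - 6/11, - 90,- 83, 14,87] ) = [ - 90, -83, - 46,  -  8, - 5, - 6/11,29/5  ,  14, 24, 87,98] 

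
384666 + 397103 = 781769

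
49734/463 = 107+193/463 = 107.42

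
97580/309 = 97580/309= 315.79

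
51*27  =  1377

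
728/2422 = 52/173 = 0.30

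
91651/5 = 91651/5=18330.20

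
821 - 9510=-8689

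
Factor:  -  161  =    -  7^1 * 23^1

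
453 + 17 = 470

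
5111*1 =5111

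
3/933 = 1/311 = 0.00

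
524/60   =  8 + 11/15=   8.73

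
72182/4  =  36091/2 = 18045.50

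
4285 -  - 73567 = 77852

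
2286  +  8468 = 10754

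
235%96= 43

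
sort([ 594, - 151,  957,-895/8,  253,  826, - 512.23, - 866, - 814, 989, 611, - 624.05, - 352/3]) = [ - 866, - 814, - 624.05 , - 512.23, - 151, - 352/3, - 895/8,  253,594, 611, 826, 957 , 989]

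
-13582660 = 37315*(-364)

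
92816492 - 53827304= 38989188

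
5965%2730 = 505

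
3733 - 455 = 3278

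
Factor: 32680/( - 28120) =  -43/37 = -37^( - 1)*43^1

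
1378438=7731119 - 6352681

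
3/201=1/67 = 0.01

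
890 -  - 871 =1761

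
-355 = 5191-5546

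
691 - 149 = 542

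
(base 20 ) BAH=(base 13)2142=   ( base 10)4617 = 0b1001000001001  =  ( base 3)20100000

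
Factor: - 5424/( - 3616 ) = 2^(  -  1)*3^1 = 3/2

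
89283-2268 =87015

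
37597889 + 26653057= 64250946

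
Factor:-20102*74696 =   -  1501538992 = -2^4*19^1*23^2*9337^1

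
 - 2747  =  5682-8429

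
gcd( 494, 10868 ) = 494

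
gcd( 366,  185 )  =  1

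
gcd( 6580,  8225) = 1645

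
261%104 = 53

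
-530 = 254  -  784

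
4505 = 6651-2146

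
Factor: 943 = 23^1*41^1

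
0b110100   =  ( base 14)3A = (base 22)28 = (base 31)1L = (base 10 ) 52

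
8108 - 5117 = 2991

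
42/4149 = 14/1383 =0.01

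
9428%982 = 590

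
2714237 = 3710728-996491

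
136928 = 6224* 22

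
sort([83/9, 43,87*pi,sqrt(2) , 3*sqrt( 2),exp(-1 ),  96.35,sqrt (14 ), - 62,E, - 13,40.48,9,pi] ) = [ - 62, - 13,exp(-1),sqrt(2),E,pi, sqrt(14 ),3 *sqrt( 2 ),9,83/9,  40.48,43, 96.35,87*pi] 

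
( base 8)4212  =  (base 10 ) 2186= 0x88a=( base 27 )2QQ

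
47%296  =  47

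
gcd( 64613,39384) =1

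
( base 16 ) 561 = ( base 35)14C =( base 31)1DD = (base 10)1377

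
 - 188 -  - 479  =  291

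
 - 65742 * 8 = -525936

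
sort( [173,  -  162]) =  [ - 162, 173] 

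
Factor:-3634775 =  - 5^2*145391^1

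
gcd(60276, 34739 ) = 1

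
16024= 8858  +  7166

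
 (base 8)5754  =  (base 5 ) 44202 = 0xbec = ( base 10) 3052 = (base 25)4M2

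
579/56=579/56  =  10.34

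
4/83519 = 4/83519 = 0.00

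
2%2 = 0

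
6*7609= 45654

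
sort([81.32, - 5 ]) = [ - 5, 81.32]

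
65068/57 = 1141 + 31/57 = 1141.54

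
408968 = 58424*7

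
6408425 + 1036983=7445408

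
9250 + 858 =10108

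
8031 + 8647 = 16678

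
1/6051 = 1/6051 = 0.00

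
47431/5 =47431/5 = 9486.20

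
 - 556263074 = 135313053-691576127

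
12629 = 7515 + 5114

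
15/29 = 15/29= 0.52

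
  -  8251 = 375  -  8626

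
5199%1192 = 431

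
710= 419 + 291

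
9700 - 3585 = 6115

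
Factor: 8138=2^1* 13^1*313^1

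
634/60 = 10 + 17/30 = 10.57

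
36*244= 8784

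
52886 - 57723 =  - 4837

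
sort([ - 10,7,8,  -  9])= [ - 10, - 9, 7 , 8]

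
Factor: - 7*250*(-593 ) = 1037750 = 2^1*5^3*7^1*593^1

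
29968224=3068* 9768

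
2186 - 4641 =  - 2455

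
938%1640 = 938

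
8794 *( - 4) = -35176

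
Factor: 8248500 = 2^2*3^3*5^3*13^1 *47^1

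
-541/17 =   -  541/17 = - 31.82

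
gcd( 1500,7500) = 1500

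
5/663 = 5/663 = 0.01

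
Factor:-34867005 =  - 3^1*5^1*2324467^1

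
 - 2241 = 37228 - 39469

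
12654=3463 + 9191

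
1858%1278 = 580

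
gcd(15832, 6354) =2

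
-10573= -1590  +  -8983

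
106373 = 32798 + 73575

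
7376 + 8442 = 15818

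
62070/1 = 62070 = 62070.00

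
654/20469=218/6823 =0.03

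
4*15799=63196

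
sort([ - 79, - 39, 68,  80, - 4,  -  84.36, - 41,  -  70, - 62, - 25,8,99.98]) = [  -  84.36, - 79, -70,-62, - 41, - 39, - 25, - 4, 8, 68,80,99.98 ]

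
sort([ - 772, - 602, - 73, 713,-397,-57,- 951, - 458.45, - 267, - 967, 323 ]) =[ - 967,-951, - 772, - 602,-458.45, - 397,- 267, - 73, - 57,323, 713 ] 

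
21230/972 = 21 + 409/486 = 21.84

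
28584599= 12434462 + 16150137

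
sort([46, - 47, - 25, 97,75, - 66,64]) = [ - 66,-47, - 25, 46,64 , 75,  97]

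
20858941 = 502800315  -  481941374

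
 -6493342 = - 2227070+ - 4266272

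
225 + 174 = 399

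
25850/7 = 25850/7 = 3692.86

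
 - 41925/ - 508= 41925/508 = 82.53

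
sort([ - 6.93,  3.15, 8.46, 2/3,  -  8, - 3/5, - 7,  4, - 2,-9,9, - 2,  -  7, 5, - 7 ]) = [ - 9,  -  8,  -  7, - 7 , -7, - 6.93, - 2, - 2, - 3/5, 2/3, 3.15, 4,  5 , 8.46 , 9]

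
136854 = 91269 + 45585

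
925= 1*925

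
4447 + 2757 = 7204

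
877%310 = 257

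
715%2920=715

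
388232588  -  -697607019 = 1085839607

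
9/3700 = 9/3700 = 0.00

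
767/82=767/82= 9.35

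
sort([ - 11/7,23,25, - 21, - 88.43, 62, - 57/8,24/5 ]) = [ - 88.43, - 21, - 57/8, - 11/7, 24/5,23,25, 62]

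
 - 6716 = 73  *( - 92) 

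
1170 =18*65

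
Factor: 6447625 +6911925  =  2^1* 5^2*23^1*11617^1=13359550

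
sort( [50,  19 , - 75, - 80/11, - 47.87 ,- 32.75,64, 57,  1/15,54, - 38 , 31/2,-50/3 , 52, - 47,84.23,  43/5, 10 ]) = [  -  75, - 47.87,-47, -38, - 32.75, -50/3,-80/11, 1/15,43/5,10,31/2,19,50,52,  54 , 57, 64, 84.23 ] 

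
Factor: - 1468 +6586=2^1 * 3^1*853^1  =  5118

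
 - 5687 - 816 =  -6503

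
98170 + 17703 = 115873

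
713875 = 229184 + 484691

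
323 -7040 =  - 6717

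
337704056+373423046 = 711127102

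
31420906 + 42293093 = 73713999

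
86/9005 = 86/9005 = 0.01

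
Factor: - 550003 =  - 67^1* 8209^1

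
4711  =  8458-3747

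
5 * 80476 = 402380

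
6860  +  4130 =10990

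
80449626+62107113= 142556739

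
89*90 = 8010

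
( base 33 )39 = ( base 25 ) 48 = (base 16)6C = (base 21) 53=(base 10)108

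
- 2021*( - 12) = 24252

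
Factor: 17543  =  53^1*331^1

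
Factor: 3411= 3^2*379^1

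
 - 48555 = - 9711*5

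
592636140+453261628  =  1045897768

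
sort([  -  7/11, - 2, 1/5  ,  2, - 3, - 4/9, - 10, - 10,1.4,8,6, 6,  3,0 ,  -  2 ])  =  [ - 10, -10 , - 3, - 2, - 2,-7/11, - 4/9,0,  1/5, 1.4 , 2,3,6,6 , 8 ]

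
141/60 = 2 + 7/20 =2.35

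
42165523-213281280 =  - 171115757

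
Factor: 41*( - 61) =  - 41^1*61^1 = -  2501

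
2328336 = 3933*592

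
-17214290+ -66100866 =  - 83315156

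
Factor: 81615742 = 2^1*13^1*17^1*184651^1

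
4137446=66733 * 62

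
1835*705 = 1293675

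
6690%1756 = 1422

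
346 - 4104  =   - 3758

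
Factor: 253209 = 3^1*11^1 * 7673^1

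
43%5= 3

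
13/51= 13/51 = 0.25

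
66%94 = 66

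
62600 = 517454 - 454854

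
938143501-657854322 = 280289179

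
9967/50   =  199 + 17/50 =199.34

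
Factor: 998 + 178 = 2^3*3^1*7^2 = 1176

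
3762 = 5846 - 2084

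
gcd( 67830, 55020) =210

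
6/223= 6/223 =0.03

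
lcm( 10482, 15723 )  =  31446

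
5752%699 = 160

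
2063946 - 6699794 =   -  4635848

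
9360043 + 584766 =9944809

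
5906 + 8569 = 14475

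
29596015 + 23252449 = 52848464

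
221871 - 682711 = -460840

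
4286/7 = 612 + 2/7 =612.29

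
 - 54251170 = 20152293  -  74403463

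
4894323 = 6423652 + - 1529329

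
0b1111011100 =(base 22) 20K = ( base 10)988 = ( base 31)10r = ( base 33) TV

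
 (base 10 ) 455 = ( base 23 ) ji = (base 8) 707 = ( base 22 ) kf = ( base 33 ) dq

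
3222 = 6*537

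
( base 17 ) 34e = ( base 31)UJ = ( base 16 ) 3B5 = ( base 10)949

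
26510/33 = 803+1/3 = 803.33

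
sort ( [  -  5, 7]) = [ - 5,7 ]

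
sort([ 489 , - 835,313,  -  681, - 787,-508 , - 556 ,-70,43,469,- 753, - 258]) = [ - 835,  -  787,-753, - 681,-556 , - 508, - 258,-70, 43,313, 469,489] 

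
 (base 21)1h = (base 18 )22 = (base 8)46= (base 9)42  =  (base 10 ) 38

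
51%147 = 51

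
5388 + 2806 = 8194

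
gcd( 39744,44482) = 46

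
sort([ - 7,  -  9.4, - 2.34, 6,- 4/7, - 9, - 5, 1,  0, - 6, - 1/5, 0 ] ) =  [ - 9.4,- 9, - 7, - 6, -5, - 2.34,-4/7, - 1/5,0, 0,1,6] 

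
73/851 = 73/851 = 0.09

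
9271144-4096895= 5174249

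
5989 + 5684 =11673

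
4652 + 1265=5917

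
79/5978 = 79/5978 = 0.01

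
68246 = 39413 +28833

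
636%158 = 4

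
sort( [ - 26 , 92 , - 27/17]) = [ - 26 , - 27/17,92]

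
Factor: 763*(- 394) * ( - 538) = 2^2*7^1*109^1*197^1 *269^1 = 161734636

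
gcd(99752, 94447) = 1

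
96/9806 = 48/4903=0.01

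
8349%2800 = 2749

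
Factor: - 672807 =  - 3^1*  137^1*1637^1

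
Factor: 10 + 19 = 29^1 = 29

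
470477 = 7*67211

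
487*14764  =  7190068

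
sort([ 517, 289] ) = [289,517] 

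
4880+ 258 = 5138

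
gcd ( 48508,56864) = 4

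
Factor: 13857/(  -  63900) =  - 4619/21300 = - 2^(-2) *3^( - 1 ) * 5^(-2) * 31^1 * 71^(- 1) * 149^1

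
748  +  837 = 1585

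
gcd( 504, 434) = 14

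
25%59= 25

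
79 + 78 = 157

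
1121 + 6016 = 7137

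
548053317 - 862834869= -314781552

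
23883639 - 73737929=  -  49854290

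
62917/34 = 3701/2 = 1850.50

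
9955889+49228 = 10005117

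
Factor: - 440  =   -2^3*5^1*11^1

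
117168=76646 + 40522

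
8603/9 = 8603/9 = 955.89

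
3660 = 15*244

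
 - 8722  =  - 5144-3578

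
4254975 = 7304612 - 3049637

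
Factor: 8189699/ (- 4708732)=  -  1169957/672676= - 2^ ( -2)*17^1*19^(-1 )*53^ ( - 1 )*167^ ( - 1)*68821^1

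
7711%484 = 451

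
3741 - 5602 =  - 1861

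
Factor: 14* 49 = 2^1* 7^3 =686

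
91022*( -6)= - 546132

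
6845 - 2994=3851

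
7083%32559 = 7083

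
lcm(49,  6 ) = 294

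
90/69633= 10/7737 = 0.00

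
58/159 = 58/159 = 0.36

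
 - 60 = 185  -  245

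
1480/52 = 28 + 6/13 = 28.46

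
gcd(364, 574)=14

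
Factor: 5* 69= 3^1*5^1*23^1=345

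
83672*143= 11965096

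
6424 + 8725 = 15149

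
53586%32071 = 21515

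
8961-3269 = 5692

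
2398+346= 2744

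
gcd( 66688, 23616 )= 64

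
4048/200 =506/25 = 20.24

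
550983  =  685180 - 134197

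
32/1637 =32/1637 = 0.02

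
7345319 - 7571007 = -225688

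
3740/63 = 59 + 23/63 = 59.37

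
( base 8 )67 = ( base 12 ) 47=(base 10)55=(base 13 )43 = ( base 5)210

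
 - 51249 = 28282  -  79531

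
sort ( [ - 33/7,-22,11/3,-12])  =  [ - 22, - 12 , - 33/7,11/3 ]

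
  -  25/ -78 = 25/78 = 0.32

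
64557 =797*81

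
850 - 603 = 247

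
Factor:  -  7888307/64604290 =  - 2^( - 1)*5^( -1)*7^1 * 43^1 * 73^1 * 359^1*1061^( - 1) * 6089^(  -  1 )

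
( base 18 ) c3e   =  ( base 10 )3956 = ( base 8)7564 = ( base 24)6kk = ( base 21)8k8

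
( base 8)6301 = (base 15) e7a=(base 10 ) 3265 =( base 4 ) 303001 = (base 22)6G9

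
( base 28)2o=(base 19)44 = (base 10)80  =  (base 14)5a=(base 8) 120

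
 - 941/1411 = -1 + 470/1411 = -0.67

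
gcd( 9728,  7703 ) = 1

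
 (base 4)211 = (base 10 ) 37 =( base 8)45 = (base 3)1101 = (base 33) 14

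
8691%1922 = 1003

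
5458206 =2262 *2413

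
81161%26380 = 2021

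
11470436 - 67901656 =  - 56431220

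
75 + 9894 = 9969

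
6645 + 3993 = 10638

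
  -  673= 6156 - 6829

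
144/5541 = 48/1847 = 0.03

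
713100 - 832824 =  - 119724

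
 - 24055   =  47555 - 71610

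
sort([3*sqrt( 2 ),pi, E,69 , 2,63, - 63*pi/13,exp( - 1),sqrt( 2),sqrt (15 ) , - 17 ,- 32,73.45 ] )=[-32,  -  17,  -  63  *  pi/13, exp(  -  1 ),sqrt( 2 ), 2, E , pi,sqrt( 15),  3*sqrt(2),63,69,73.45]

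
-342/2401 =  - 1 + 2059/2401 = - 0.14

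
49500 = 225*220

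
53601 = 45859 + 7742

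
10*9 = 90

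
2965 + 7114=10079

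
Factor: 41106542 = 2^1*2161^1*9511^1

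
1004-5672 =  - 4668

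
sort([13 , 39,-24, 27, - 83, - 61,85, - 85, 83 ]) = [-85,  -  83, - 61, - 24,  13,  27,39, 83,85]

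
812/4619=812/4619 = 0.18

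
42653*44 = 1876732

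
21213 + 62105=83318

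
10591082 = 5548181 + 5042901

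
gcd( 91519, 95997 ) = 1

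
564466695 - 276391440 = 288075255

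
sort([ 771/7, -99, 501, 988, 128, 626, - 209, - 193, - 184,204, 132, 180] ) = [ - 209  , - 193,-184, - 99, 771/7, 128,132, 180, 204,501,626,  988 ]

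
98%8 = 2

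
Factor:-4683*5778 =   -  27058374 = -2^1*3^4 * 7^1*107^1*223^1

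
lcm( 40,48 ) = 240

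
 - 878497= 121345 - 999842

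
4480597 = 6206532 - 1725935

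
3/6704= 3/6704 = 0.00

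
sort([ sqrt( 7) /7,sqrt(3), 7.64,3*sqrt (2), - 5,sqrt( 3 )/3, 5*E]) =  [ - 5,  sqrt(7)/7 , sqrt( 3) /3, sqrt(  3),3*sqrt(2 ),7.64, 5*E] 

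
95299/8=11912 + 3/8 = 11912.38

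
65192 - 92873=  - 27681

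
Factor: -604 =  - 2^2*151^1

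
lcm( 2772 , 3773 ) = 135828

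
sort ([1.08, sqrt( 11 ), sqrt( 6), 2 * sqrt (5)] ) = [1.08, sqrt ( 6),sqrt(11), 2 * sqrt (5 )]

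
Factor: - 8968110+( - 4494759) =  - 3^1*7^1*641089^1 = -13462869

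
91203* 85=7752255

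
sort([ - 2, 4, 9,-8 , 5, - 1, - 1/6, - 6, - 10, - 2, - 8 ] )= [ - 10, - 8,  -  8,  -  6,- 2,  -  2 ,  -  1,-1/6, 4, 5, 9 ]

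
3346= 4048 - 702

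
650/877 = 650/877 = 0.74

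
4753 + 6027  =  10780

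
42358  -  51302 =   -  8944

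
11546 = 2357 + 9189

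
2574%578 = 262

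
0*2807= 0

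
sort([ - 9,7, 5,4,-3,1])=[-9,  -  3,  1,  4,5, 7 ] 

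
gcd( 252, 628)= 4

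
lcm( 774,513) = 44118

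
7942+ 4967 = 12909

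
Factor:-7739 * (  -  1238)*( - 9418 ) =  - 90232746676 =- 2^2 * 17^1*71^1*109^1*277^1 *619^1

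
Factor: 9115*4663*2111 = 5^1 * 1823^1*2111^1*4663^1= 89724350195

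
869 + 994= 1863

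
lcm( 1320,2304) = 126720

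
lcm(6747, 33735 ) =33735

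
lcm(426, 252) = 17892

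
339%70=59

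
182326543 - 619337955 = -437011412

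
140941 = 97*1453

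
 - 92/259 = -1+ 167/259 = - 0.36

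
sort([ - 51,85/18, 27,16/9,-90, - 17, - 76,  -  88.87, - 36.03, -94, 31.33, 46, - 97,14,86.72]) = [ - 97 , - 94, - 90, - 88.87,-76, - 51, - 36.03, - 17,  16/9,  85/18 , 14,27, 31.33,46,86.72]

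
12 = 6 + 6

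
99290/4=24822 + 1/2 = 24822.50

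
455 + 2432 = 2887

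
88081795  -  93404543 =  - 5322748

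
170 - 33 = 137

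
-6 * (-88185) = 529110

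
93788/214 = 438 + 28/107=438.26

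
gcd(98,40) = 2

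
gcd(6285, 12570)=6285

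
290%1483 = 290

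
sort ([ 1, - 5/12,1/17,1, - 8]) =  [  -  8,-5/12, 1/17,  1,1]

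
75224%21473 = 10805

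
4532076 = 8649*524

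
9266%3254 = 2758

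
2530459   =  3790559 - 1260100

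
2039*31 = 63209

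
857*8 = 6856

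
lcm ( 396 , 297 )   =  1188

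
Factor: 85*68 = 2^2  *5^1*17^2 = 5780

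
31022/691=44 + 618/691 = 44.89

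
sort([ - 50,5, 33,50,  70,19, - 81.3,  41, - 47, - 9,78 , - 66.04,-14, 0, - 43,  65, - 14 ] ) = [ - 81.3, - 66.04 , - 50, - 47, - 43,-14, - 14,  -  9, 0,5 , 19,33,41,50, 65, 70,78] 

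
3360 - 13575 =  - 10215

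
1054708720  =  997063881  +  57644839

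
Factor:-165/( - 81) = 55/27= 3^(-3)*5^1*11^1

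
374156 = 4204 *89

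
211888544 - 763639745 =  - 551751201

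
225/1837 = 225/1837 = 0.12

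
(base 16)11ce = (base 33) 464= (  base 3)20020211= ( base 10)4558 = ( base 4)1013032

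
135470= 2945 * 46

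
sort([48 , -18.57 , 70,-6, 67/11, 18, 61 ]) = [-18.57, - 6, 67/11,18, 48, 61, 70 ] 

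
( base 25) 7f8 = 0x1296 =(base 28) 61Q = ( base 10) 4758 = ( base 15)1623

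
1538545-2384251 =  - 845706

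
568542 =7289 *78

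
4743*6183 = 29325969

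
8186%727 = 189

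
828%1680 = 828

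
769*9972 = 7668468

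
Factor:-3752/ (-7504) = 2^( - 1) = 1/2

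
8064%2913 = 2238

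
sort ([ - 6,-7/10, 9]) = [ - 6, - 7/10, 9] 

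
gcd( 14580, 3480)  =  60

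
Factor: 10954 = 2^1 *5477^1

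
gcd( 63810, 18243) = 9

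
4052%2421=1631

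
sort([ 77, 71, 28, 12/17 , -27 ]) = [ - 27, 12/17, 28, 71, 77 ] 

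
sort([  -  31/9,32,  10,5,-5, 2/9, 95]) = [ - 5,- 31/9,2/9, 5, 10 , 32 , 95 ] 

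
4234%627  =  472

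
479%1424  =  479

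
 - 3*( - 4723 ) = 14169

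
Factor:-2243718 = -2^1*3^2 * 31^1 * 4021^1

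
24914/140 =12457/70 = 177.96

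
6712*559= 3752008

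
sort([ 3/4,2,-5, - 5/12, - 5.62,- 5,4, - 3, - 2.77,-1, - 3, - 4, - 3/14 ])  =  [-5.62, - 5, - 5, - 4, - 3, - 3,-2.77, - 1,  -  5/12,- 3/14,3/4,2,4]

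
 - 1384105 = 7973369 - 9357474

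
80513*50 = 4025650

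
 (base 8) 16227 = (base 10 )7319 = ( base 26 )ALD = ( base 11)5554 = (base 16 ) 1C97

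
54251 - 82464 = -28213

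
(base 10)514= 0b1000000010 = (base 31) GI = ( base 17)1d4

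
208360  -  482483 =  - 274123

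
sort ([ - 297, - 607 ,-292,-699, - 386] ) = [  -  699 , - 607, - 386, - 297,  -  292] 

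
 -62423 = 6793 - 69216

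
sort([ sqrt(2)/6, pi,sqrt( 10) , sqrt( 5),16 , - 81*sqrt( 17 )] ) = [ - 81 * sqrt( 17), sqrt( 2)/6, sqrt( 5),pi, sqrt( 10 ), 16 ]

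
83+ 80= 163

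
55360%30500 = 24860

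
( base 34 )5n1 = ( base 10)6563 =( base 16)19A3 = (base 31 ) 6PM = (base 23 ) c98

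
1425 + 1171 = 2596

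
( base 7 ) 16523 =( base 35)3tv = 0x1271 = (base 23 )8l6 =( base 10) 4721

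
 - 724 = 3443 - 4167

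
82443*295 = 24320685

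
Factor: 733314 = 2^1*3^1*122219^1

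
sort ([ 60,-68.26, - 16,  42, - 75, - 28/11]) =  [ - 75, - 68.26, - 16, - 28/11,42, 60]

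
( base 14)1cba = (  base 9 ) 7184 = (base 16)148c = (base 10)5260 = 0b1010010001100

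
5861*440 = 2578840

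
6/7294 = 3/3647 = 0.00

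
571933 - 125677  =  446256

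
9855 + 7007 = 16862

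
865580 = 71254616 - 70389036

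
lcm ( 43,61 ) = 2623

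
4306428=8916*483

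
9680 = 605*16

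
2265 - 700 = 1565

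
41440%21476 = 19964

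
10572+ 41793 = 52365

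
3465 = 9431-5966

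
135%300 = 135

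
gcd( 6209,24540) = 1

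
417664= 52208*8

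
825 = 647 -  - 178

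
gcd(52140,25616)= 4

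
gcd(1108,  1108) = 1108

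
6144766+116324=6261090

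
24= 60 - 36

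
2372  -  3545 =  - 1173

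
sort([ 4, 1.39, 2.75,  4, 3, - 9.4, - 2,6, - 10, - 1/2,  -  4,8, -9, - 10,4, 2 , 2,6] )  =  [ - 10, - 10,-9.4, - 9, - 4, - 2, - 1/2, 1.39, 2,2,2.75,  3,4,  4,4, 6, 6,8]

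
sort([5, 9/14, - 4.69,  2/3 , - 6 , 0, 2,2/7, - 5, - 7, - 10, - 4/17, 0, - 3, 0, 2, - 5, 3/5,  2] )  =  [ - 10, - 7,  -  6,- 5,  -  5,  -  4.69  , - 3, - 4/17, 0, 0, 0, 2/7, 3/5, 9/14,  2/3, 2,2,2,5 ]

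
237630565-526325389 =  - 288694824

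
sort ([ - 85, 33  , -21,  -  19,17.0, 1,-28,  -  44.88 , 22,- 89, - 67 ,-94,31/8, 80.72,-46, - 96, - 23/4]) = [-96, - 94, - 89,-85, - 67,-46, - 44.88, - 28,  -  21, - 19, - 23/4, 1 , 31/8, 17.0, 22,33, 80.72 ]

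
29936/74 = 404 + 20/37 = 404.54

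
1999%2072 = 1999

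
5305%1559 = 628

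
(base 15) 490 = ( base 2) 10000001011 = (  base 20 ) 2BF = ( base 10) 1035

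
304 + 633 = 937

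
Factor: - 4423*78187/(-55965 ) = 8434661/1365 = 3^(-1 )*5^( - 1)*7^( - 1 )*13^ (-1 )*1907^1 * 4423^1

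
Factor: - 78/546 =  - 7^(  -  1 ) = - 1/7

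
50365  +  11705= 62070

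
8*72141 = 577128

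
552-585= -33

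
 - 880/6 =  - 440/3 = - 146.67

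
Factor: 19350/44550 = 3^ ( - 2 )*11^(-1)*43^1 = 43/99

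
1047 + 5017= 6064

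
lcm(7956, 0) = 0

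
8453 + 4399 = 12852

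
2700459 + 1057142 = 3757601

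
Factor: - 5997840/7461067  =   - 2^4*3^1*5^1*67^1*373^1*2617^(- 1)*2851^( - 1)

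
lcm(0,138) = 0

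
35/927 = 35/927 = 0.04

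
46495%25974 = 20521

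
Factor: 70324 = 2^2*17581^1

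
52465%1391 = 998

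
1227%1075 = 152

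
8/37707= 8/37707=0.00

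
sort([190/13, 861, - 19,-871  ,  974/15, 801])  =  [ -871, - 19,190/13,974/15,801,861]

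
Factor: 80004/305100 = 59/225 = 3^( - 2 )*5^( - 2)*59^1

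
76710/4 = 38355/2 = 19177.50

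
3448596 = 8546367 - 5097771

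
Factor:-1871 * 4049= - 7575679  =  -1871^1*4049^1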